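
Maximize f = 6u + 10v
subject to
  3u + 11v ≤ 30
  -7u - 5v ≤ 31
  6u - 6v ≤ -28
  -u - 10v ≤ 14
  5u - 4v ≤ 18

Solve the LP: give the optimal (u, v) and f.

u = -32/21, v = 22/7, maximum f = 156/7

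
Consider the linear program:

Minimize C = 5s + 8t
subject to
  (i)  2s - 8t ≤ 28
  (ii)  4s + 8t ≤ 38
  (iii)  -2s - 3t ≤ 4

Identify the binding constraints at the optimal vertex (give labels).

(i) and (iii)

Corner points and C = 5s + 8t:
  (11, -3/4) → C = 49
  (26/11, -32/11) → C = -126/11
  (-73/2, 23) → C = 3/2

The minimum is at (26/11, -32/11). Substituting into each constraint, equality holds for (i) and (iii); the remaining constraints have slack.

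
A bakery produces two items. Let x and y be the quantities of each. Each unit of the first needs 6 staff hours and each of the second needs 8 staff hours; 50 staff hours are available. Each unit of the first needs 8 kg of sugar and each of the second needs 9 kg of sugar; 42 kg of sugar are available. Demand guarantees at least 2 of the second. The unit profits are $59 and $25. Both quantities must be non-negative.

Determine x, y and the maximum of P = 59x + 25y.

x = 3, y = 2, maximum P = 227

Feasible corners and P = 59x + 25y:
  (0, 14/3) → P = 350/3
  (0, 2) → P = 50
  (3, 2) → P = 227

The optimum lies where 8x + 9y = 42 and y = 2.
Solving simultaneously gives x = 3, y = 2.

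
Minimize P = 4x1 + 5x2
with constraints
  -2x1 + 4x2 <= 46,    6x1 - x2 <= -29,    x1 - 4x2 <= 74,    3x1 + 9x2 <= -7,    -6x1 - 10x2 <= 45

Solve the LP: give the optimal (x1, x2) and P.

x1 = -335/24, x2 = 31/8, minimum P = -875/24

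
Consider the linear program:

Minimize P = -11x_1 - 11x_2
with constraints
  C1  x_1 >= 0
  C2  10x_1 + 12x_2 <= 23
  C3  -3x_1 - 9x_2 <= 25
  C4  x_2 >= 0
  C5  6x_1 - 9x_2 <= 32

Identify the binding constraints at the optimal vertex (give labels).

C2 and C4

Feasible corners and P = -11x_1 - 11x_2:
  (0, 23/12) → P = -253/12
  (0, 0) → P = 0
  (23/10, 0) → P = -253/10

The minimum is at (23/10, 0). Substituting into each constraint, equality holds for C2 and C4; the remaining constraints have slack.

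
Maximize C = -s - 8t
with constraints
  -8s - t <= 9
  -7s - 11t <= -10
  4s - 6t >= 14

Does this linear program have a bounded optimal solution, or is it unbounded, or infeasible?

From the feasible point (107/43, -29/43), moving in the direction (11, -7) keeps every constraint satisfied while C increases without bound.

unbounded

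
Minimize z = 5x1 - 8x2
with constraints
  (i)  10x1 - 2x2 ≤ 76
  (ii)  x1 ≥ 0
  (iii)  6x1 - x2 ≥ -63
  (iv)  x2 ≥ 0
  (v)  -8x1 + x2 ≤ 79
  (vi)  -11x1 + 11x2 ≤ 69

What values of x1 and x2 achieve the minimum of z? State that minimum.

Extreme points and z = 5x1 - 8x2:
  (38/5, 0) → z = 38
  (487/44, 763/44) → z = -3669/44
  (0, 0) → z = 0
  (0, 69/11) → z = -552/11

The binding constraints are 10x1 - 2x2 = 76 and -11x1 + 11x2 = 69.
Solving simultaneously gives x1 = 487/44, x2 = 763/44.

x1 = 487/44, x2 = 763/44, minimum z = -3669/44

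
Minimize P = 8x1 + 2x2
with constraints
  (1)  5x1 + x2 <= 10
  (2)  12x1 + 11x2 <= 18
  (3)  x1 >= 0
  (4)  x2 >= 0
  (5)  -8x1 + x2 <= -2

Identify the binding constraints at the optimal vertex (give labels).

(4) and (5)

Corner points and P = 8x1 + 2x2:
  (3/2, 0) → P = 12
  (2/5, 6/5) → P = 28/5
  (1/4, 0) → P = 2

The minimum is at (1/4, 0). Substituting into each constraint, equality holds for (4) and (5); the remaining constraints have slack.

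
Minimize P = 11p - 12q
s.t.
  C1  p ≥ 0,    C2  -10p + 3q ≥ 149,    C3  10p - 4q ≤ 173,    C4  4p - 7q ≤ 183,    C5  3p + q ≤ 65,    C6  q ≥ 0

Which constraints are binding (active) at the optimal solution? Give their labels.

C1 and C5

Extreme points and P = 11p - 12q:
  (0, 149/3) → P = -596
  (0, 65) → P = -780
  (46/19, 1097/19) → P = -12658/19

The minimum is at (0, 65). Substituting into each constraint, equality holds for C1 and C5; the remaining constraints have slack.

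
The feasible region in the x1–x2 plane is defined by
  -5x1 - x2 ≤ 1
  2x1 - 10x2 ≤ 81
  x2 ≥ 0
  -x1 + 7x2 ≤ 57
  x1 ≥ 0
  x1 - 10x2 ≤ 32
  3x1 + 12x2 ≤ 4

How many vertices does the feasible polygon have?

Of the 21 pairwise boundary intersections, those satisfying every inequality are:
  (0, 0)
  (4/3, 0)
  (0, 1/3)

3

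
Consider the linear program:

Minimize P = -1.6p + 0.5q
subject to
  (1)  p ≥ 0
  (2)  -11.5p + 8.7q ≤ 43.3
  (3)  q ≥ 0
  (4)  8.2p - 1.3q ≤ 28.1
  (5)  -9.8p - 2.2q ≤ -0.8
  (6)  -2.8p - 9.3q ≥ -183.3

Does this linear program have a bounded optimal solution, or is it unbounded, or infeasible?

bounded optimum

Corner points and P = -1.6p + 0.5q:
  (0, 433/87) → P = 433/174
  (0, 4/11) → P = 2/11
  (30076/5639, 67821/5639) → P = -142111/56390
  (281/82, 0) → P = -1124/205
  (4/49, 0) → P = -32/245
The feasible region has finitely many vertices and no improving ray; the minimum is -1124/205 at (281/82, 0).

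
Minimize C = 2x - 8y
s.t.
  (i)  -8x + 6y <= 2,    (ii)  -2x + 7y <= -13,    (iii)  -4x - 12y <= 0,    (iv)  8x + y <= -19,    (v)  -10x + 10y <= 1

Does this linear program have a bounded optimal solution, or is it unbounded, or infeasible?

The boundaries -8x + 6y = 2 and -2x + 7y = -13 meet at (-23/11, -27/11), but that point violates -4x - 12y ≤ 0. Every candidate vertex is excluded by some other constraint, so the feasible region is empty.

infeasible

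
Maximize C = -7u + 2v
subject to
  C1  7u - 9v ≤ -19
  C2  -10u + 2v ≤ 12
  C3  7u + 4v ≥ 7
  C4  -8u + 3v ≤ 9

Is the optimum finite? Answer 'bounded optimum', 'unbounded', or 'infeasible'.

bounded optimum

Corner points and C = -7u + 2v:
  (-1/7, 2) → C = 5
  (-15/53, 119/53) → C = 343/53
The feasible region has finitely many vertices and no improving ray; the maximum is 343/53 at (-15/53, 119/53).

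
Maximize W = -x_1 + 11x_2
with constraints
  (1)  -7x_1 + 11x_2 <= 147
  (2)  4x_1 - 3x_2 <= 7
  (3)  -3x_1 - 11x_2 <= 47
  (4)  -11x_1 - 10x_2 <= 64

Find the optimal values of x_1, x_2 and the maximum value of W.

Extreme points and W = -x_1 + 11x_2:
  (518/23, 637/23) → W = 6489/23
  (-2174/191, 1169/191) → W = 15033/191
  (-64/53, -209/53) → W = -2235/53
  (-18/7, -25/7) → W = -257/7

x_1 = 518/23, x_2 = 637/23, maximum W = 6489/23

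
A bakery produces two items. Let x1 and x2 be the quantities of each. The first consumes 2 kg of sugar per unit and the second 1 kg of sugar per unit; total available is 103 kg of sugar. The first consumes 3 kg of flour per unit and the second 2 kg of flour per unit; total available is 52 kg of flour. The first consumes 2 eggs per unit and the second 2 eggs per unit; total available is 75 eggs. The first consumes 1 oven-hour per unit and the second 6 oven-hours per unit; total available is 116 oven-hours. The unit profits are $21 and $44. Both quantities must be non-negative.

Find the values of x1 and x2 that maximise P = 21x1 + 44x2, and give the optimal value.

x1 = 5, x2 = 37/2, maximum P = 919

Feasible corners and P = 21x1 + 44x2:
  (0, 0) → P = 0
  (0, 58/3) → P = 2552/3
  (52/3, 0) → P = 364
  (5, 37/2) → P = 919

At the optimal vertex, 3x1 + 2x2 = 52 and x1 + 6x2 = 116.
Solving simultaneously gives x1 = 5, x2 = 37/2.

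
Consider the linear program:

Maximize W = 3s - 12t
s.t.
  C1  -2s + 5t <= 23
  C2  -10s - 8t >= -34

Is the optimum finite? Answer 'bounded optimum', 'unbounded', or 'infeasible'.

unbounded

From the feasible point (-7/33, 149/33), moving in the direction (8, -10) keeps every constraint satisfied while W increases without bound.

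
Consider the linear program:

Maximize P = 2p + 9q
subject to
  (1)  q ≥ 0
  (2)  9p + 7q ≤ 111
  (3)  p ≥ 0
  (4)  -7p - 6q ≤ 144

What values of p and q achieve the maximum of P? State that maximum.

p = 0, q = 111/7, maximum P = 999/7

Extreme points and P = 2p + 9q:
  (37/3, 0) → P = 74/3
  (0, 0) → P = 0
  (0, 111/7) → P = 999/7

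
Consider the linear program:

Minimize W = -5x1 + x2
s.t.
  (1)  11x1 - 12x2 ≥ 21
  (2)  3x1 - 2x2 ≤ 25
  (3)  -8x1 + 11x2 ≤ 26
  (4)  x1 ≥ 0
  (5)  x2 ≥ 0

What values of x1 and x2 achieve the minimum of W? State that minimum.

x1 = 129/7, x2 = 106/7, minimum W = -77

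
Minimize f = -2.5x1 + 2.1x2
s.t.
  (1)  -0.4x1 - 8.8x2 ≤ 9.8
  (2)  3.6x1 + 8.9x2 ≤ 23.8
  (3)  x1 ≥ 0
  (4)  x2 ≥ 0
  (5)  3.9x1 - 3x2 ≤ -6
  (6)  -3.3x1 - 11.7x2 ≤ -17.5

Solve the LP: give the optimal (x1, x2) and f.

x1 = 0, x2 = 2, minimum f = 4.2

Corner points and f = -2.5x1 + 2.1x2:
  (0, 238/89) → f = 2499/445
  (600/1517, 3814/1517) → f = 32547/7585
  (0, 2) → f = 21/5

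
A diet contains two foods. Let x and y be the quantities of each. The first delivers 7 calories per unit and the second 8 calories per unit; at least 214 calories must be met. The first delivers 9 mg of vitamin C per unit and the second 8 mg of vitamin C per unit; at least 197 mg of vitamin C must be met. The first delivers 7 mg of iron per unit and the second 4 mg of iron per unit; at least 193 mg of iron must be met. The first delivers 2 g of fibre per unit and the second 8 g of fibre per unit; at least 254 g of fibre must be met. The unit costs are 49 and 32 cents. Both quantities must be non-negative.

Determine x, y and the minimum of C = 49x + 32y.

x = 11, y = 29, minimum C = 1467

Corner points and C = 49x + 32y:
  (0, 193/4) → C = 1544
  (127, 0) → C = 6223
  (11, 29) → C = 1467
The feasible region is unbounded (it extends along (0, 1), (1, 0)), but C strictly increases along every unbounded feasible direction, so there is no improving ray and the minimum is attained at a vertex.

The binding constraints are 7x + 4y = 193 and 2x + 8y = 254.
Solving simultaneously gives x = 11, y = 29.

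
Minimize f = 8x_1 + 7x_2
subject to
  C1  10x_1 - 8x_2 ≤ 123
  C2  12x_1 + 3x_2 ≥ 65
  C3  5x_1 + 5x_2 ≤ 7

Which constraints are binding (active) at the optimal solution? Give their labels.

C1 and C2

Corner points and f = 8x_1 + 7x_2:
  (127/18, -59/9) → f = 95/9
  (671/90, -109/18) → f = 1553/90
  (304/45, -241/45) → f = 149/9

The minimum is at (127/18, -59/9). Substituting into each constraint, equality holds for C1 and C2; the remaining constraints have slack.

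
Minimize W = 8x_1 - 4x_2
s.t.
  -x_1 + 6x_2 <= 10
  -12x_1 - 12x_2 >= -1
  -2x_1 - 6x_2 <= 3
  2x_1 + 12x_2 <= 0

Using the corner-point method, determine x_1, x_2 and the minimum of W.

x_1 = -3, x_2 = 1/2, minimum W = -26

Feasible corners and W = 8x_1 - 4x_2:
  (7/8, -19/24) → W = 61/6
  (1/10, -1/60) → W = 13/15
  (-3, 1/2) → W = -26

The optimum lies where -2x_1 - 6x_2 = 3 and 2x_1 + 12x_2 = 0.
Solving simultaneously gives x_1 = -3, x_2 = 1/2.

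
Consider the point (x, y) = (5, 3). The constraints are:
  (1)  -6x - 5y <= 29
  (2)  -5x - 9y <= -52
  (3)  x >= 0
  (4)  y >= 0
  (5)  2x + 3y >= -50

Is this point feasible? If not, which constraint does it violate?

(1): -45 ≤ 29 ✓
(2): -52 ≤ -52 ✓
(3): 5 ≥ 0 ✓
(4): 3 ≥ 0 ✓
(5): 19 ≥ -50 ✓

feasible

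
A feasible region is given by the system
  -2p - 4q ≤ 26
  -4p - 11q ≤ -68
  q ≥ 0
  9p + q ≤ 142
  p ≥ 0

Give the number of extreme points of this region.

Pairwise boundary intersections that survive every other constraint:
  (1494/95, 44/95)
  (0, 68/11)
  (0, 142)

3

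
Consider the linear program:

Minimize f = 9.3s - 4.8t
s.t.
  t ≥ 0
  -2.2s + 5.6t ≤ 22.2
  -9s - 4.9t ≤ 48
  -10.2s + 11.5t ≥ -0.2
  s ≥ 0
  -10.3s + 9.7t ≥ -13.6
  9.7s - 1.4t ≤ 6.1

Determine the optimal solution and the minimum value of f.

Corner points and f = 9.3s - 4.8t:
  (1/51, 0) → f = 31/170
  (0, 0) → f = 0
  (0, 111/28) → f = -666/35
  (233/183, 817/183) → f = -5849/610
  (51/71, 44/71) → f = 2631/710

s = 0, t = 111/28, minimum f = -666/35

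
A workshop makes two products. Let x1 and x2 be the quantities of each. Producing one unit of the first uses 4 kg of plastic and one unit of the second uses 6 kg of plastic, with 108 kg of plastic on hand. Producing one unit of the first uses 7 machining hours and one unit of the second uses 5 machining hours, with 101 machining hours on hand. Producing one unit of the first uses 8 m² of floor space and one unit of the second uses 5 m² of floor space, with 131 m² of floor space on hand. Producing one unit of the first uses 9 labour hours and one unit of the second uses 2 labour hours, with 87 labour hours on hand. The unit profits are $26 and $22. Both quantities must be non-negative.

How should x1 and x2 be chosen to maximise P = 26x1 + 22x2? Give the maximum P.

Corner points and P = 26x1 + 22x2:
  (0, 0) → P = 0
  (0, 18) → P = 396
  (29/3, 0) → P = 754/3
  (3, 16) → P = 430
  (233/31, 300/31) → P = 12658/31

x1 = 3, x2 = 16, maximum P = 430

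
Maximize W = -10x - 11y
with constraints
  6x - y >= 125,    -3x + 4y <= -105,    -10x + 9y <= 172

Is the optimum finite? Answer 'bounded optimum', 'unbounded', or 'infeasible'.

unbounded

From the feasible point (395/21, -85/7), moving in the direction (-1, -6) keeps every constraint satisfied while W increases without bound.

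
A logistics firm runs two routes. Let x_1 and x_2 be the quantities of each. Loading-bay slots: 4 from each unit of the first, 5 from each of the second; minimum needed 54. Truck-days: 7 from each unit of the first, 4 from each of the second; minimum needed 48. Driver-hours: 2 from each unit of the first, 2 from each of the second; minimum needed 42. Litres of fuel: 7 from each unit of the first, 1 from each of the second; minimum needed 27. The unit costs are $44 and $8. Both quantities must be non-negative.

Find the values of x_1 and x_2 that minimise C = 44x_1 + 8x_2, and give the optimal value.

x_1 = 1, x_2 = 20, minimum C = 204

Extreme points and C = 44x_1 + 8x_2:
  (0, 27) → C = 216
  (21, 0) → C = 924
  (1, 20) → C = 204
The feasible region is unbounded (it extends along (0, 1), (1, 0)), but C strictly increases along every unbounded feasible direction, so there is no improving ray and the minimum is attained at a vertex.

The binding constraints are 2x_1 + 2x_2 = 42 and 7x_1 + x_2 = 27.
Solving simultaneously gives x_1 = 1, x_2 = 20.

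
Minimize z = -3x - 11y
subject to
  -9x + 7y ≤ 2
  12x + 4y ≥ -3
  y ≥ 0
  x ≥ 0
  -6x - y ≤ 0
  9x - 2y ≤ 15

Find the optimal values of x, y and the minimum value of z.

x = 109/45, y = 17/5, minimum z = -134/3

Vertices and z = -3x - 11y:
  (0, 2/7) → z = -22/7
  (109/45, 17/5) → z = -134/3
  (0, 0) → z = 0
  (5/3, 0) → z = -5

The binding constraints are -9x + 7y = 2 and 9x - 2y = 15.
Solving simultaneously gives x = 109/45, y = 17/5.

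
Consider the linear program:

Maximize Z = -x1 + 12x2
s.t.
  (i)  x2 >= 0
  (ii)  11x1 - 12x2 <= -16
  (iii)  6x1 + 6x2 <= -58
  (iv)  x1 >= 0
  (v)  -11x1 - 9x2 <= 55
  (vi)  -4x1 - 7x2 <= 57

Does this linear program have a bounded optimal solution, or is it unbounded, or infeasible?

The boundaries 11x1 - 12x2 = -16 and x1 = 0 meet at (0, 4/3), but that point violates 6x1 + 6x2 ≤ -58. Every candidate vertex is excluded by some other constraint, so the feasible region is empty.

infeasible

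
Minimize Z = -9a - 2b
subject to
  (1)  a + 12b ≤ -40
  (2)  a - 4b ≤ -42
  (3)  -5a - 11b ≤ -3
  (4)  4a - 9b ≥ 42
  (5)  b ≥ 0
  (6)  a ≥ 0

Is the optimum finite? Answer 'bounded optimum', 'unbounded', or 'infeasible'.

The boundaries a - 4b = -42 and 4a - 9b = 42 meet at (78, 30), but that point violates a + 12b ≤ -40. Every candidate vertex is excluded by some other constraint, so the feasible region is empty.

infeasible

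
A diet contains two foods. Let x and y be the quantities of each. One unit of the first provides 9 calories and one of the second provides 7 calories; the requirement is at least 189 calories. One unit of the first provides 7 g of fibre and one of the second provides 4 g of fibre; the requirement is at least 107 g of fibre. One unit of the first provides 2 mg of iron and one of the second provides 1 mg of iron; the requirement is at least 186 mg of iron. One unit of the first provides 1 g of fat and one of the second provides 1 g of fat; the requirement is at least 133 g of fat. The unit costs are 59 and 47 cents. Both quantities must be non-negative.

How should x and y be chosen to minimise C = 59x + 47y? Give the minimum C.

Corner points and C = 59x + 47y:
  (0, 186) → C = 8742
  (133, 0) → C = 7847
  (53, 80) → C = 6887
The feasible region is unbounded (it extends along (0, 1), (1, 0)), but C strictly increases along every unbounded feasible direction, so there is no improving ray and the minimum is attained at a vertex.

The binding constraints are 2x + y = 186 and x + y = 133.
Solving simultaneously gives x = 53, y = 80.

x = 53, y = 80, minimum C = 6887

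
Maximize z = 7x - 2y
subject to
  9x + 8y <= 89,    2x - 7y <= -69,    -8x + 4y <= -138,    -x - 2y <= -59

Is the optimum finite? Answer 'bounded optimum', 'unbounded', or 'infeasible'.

The boundaries 9x + 8y = 89 and -x - 2y = -59 meet at (-147/5, 221/5), but that point violates -8x + 4y ≤ -138. Every candidate vertex is excluded by some other constraint, so the feasible region is empty.

infeasible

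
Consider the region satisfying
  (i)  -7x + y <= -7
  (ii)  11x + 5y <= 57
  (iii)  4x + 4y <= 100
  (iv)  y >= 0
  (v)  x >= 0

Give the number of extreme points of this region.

The feasible vertices (each the meet of two boundaries and inside every other half-plane) are:
  (2, 7)
  (1, 0)
  (57/11, 0)

3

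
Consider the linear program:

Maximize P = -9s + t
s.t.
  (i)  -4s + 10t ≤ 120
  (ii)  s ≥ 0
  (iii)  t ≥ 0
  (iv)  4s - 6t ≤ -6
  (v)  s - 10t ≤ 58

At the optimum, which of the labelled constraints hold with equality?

(i) and (ii)

Vertices and P = -9s + t:
  (0, 12) → P = 12
  (165/4, 57/2) → P = -1371/4
  (0, 1) → P = 1

The maximum is at (0, 12). Substituting into each constraint, equality holds for (i) and (ii); the remaining constraints have slack.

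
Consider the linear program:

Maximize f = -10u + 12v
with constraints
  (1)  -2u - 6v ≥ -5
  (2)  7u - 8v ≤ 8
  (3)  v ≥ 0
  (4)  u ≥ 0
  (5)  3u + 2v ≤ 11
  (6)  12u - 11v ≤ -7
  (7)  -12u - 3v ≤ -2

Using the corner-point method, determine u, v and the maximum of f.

u = 0, v = 5/6, maximum f = 10

Extreme points and f = -10u + 12v:
  (0, 5/6) → f = 10
  (13/94, 37/47) → f = 379/47
  (0, 2/3) → f = 8
  (1/168, 9/14) → f = 643/84

The optimum lies where -2u - 6v = -5 and u = 0.
Solving simultaneously gives u = 0, v = 5/6.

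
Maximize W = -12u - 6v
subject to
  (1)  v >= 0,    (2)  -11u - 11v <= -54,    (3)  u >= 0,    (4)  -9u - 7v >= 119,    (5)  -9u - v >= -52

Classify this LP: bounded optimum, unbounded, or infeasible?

The boundaries v = 0 and -11u - 11v = -54 meet at (54/11, 0), but that point violates -9u - 7v ≥ 119. Every candidate vertex is excluded by some other constraint, so the feasible region is empty.

infeasible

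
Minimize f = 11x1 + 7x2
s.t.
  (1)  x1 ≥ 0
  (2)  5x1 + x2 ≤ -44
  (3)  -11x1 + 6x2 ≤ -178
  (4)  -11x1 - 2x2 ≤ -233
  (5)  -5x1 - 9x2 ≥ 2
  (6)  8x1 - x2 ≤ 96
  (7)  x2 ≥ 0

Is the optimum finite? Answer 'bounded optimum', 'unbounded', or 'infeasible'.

infeasible

The boundaries 8x1 - x2 = 96 and x2 = 0 meet at (12, 0), but that point violates 5x1 + x2 ≤ -44. Every candidate vertex is excluded by some other constraint, so the feasible region is empty.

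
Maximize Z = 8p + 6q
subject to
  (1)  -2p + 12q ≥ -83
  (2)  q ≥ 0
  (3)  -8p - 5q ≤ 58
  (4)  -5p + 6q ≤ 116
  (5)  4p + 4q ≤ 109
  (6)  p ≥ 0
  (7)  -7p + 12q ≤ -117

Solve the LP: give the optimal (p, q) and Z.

p = 109/4, q = 0, maximum Z = 218

Feasible corners and Z = 8p + 6q:
  (109/4, 0) → Z = 218
  (117/7, 0) → Z = 936/7
  (444/19, 295/76) → Z = 7989/38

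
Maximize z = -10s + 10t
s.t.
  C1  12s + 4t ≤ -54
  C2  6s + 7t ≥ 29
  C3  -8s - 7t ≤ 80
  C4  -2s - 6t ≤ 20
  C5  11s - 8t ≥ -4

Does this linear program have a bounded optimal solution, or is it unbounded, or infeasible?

The boundaries 12s + 4t = -54 and 6s + 7t = 29 meet at (-247/30, 56/5), but that point violates 11s - 8t ≥ -4. Every candidate vertex is excluded by some other constraint, so the feasible region is empty.

infeasible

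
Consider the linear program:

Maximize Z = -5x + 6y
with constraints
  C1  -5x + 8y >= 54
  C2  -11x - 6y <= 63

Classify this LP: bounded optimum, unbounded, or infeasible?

unbounded

From the feasible point (-414/59, 279/118), moving in the direction (-6, 11) keeps every constraint satisfied while Z increases without bound.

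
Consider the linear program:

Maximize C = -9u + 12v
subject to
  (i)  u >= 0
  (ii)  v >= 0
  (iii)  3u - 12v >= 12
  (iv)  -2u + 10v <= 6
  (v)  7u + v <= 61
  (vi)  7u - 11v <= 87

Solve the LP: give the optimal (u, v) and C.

Extreme points and C = -9u + 12v:
  (4, 0) → C = -36
  (61/7, 0) → C = -549/7
  (248/29, 33/29) → C = -1836/29

The optimum lies where v = 0 and 3u - 12v = 12.
Solving simultaneously gives u = 4, v = 0.

u = 4, v = 0, maximum C = -36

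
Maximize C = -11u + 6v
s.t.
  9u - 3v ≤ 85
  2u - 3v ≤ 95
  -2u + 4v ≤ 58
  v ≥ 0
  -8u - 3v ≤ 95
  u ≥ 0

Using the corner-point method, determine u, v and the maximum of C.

u = 0, v = 29/2, maximum C = 87

Vertices and C = -11u + 6v:
  (257/15, 346/15) → C = -751/15
  (85/9, 0) → C = -935/9
  (0, 29/2) → C = 87
  (0, 0) → C = 0

The optimum lies where -2u + 4v = 58 and u = 0.
Solving simultaneously gives u = 0, v = 29/2.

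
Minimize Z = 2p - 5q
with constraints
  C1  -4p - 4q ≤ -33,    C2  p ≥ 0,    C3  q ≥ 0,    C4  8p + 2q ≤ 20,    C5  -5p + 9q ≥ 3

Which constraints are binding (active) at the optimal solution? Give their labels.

Vertices and Z = 2p - 5q:
  (0, 33/4) → Z = -165/4
  (7/12, 23/3) → Z = -223/6
  (0, 10) → Z = -50

The minimum is at (0, 10). Substituting into each constraint, equality holds for C2 and C4; the remaining constraints have slack.

C2 and C4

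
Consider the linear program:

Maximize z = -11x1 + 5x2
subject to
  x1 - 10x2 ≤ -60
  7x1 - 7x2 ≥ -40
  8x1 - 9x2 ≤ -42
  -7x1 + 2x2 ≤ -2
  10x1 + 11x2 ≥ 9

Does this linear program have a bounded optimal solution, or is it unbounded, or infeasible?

Feasible corners and z = -11x1 + 5x2:
  (94/35, 42/5) → z = 436/35
  (102/47, 310/47) → z = 428/47
The feasible region has finitely many vertices and no improving ray; the maximum is 436/35 at (94/35, 42/5).

bounded optimum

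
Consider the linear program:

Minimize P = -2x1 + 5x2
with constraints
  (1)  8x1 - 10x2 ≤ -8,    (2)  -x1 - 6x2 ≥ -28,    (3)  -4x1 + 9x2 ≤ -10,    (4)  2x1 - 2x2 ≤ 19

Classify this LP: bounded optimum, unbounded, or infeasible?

From the feasible point (-43/8, -7/2), moving in the direction (-9, -4) keeps every constraint satisfied while P decreases without bound.

unbounded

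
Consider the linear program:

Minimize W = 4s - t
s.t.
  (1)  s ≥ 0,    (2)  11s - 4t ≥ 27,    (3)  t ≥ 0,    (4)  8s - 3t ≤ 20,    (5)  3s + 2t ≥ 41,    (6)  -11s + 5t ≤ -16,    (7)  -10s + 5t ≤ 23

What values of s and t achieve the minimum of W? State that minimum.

Corner points and W = 4s - t:
  (109/17, 185/17) → W = 251/17
  (71/11, 11) → W = 163/11
  (163/25, 268/25) → W = 384/25
  (52/7, 92/7) → W = 116/7

The optimum lies where 11s - 4t = 27 and 3s + 2t = 41.
Solving simultaneously gives s = 109/17, t = 185/17.

s = 109/17, t = 185/17, minimum W = 251/17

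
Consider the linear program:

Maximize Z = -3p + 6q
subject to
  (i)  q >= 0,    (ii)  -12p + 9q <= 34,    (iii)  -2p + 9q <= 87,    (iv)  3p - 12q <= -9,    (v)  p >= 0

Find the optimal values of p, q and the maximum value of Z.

Feasible corners and Z = -3p + 6q:
  (53/10, 488/45) → Z = 295/6
  (0, 34/9) → Z = 68/3
  (321, 81) → Z = -477
  (0, 3/4) → Z = 9/2

p = 53/10, q = 488/45, maximum Z = 295/6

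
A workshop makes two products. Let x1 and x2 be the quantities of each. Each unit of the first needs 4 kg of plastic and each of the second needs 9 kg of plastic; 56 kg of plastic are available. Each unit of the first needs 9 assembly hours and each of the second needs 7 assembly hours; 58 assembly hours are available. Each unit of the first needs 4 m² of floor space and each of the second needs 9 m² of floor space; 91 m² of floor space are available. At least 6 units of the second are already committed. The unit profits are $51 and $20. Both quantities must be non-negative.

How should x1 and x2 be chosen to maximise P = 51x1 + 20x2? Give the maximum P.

x1 = 1/2, x2 = 6, maximum P = 291/2

Vertices and P = 51x1 + 20x2:
  (0, 56/9) → P = 1120/9
  (0, 6) → P = 120
  (1/2, 6) → P = 291/2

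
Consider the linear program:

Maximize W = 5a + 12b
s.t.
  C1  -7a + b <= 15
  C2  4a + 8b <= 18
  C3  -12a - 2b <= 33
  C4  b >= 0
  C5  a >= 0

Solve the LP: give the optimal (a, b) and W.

a = 0, b = 9/4, maximum W = 27

Corner points and W = 5a + 12b:
  (9/2, 0) → W = 45/2
  (0, 9/4) → W = 27
  (0, 0) → W = 0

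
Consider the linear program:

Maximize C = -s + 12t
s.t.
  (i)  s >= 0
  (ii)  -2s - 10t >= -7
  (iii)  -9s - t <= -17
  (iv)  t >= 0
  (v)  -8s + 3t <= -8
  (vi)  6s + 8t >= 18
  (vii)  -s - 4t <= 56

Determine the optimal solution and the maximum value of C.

s = 31/11, t = 3/22, maximum C = -13/11

Extreme points and C = -s + 12t:
  (7/2, 0) → C = -7/2
  (31/11, 3/22) → C = -13/11
  (3, 0) → C = -3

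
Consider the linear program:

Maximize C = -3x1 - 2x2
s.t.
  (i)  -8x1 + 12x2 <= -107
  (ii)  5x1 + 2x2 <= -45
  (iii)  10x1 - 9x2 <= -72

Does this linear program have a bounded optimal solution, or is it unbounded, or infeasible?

From the feasible point (-609/16, -823/24), moving in the direction (-9, -10) keeps every constraint satisfied while C increases without bound.

unbounded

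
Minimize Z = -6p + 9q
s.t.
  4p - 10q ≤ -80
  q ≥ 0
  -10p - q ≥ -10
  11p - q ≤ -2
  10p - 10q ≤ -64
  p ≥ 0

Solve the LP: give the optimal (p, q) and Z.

p = 5/26, q = 105/13, minimum Z = 930/13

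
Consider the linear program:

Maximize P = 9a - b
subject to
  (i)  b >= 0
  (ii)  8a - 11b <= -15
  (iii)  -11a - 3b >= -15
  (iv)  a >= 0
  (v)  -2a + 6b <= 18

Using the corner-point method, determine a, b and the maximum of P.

a = 24/29, b = 57/29, maximum P = 159/29

Vertices and P = 9a - b:
  (24/29, 57/29) → P = 159/29
  (0, 15/11) → P = -15/11
  (1/2, 19/6) → P = 4/3
  (0, 3) → P = -3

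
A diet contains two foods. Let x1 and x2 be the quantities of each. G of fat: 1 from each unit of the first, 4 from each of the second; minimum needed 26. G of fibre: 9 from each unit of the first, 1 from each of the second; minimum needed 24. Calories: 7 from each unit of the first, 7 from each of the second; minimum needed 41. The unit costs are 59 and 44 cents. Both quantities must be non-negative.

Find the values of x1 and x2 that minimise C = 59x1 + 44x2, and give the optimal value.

x1 = 2, x2 = 6, minimum C = 382

Extreme points and C = 59x1 + 44x2:
  (0, 24) → C = 1056
  (26, 0) → C = 1534
  (2, 6) → C = 382
The feasible region is unbounded (it extends along (0, 1), (1, 0)), but C strictly increases along every unbounded feasible direction, so there is no improving ray and the minimum is attained at a vertex.

The optimum lies where x1 + 4x2 = 26 and 9x1 + x2 = 24.
Solving simultaneously gives x1 = 2, x2 = 6.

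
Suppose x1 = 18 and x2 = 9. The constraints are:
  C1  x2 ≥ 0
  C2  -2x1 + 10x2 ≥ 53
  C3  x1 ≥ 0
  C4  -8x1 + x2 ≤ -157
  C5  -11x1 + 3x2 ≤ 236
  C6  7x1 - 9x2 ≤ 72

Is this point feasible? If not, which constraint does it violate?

not feasible — violates C4

Constraint C4: -8x1 + x2 = -135, which is not ≤ -157. All other constraints are satisfied.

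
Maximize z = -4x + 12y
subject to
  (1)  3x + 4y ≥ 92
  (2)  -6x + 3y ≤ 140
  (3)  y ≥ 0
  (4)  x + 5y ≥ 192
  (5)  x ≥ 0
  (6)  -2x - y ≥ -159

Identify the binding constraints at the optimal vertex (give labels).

Extreme points and z = -4x + 12y:
  (0, 140/3) → z = 560
  (337/12, 617/6) → z = 3365/3
  (0, 192/5) → z = 2304/5
  (67, 25) → z = 32

The maximum is at (337/12, 617/6). Substituting into each constraint, equality holds for (2) and (6); the remaining constraints have slack.

(2) and (6)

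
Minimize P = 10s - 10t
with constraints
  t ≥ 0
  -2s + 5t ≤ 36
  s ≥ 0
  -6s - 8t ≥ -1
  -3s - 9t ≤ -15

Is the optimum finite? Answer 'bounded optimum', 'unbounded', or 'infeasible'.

infeasible

The boundaries t = 0 and s = 0 meet at (0, 0), but that point violates -3s - 9t ≤ -15. Every candidate vertex is excluded by some other constraint, so the feasible region is empty.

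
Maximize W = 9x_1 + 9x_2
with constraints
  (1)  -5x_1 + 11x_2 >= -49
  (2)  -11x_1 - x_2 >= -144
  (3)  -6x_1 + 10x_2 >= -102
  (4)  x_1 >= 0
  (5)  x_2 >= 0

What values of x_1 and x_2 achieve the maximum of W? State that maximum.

Corner points and W = 9x_1 + 9x_2:
  (1633/126, 181/126) → W = 907/7
  (49/5, 0) → W = 441/5
  (0, 144) → W = 1296
  (0, 0) → W = 0

At the optimal vertex, -11x_1 - x_2 = -144 and x_1 = 0.
Solving simultaneously gives x_1 = 0, x_2 = 144.

x_1 = 0, x_2 = 144, maximum W = 1296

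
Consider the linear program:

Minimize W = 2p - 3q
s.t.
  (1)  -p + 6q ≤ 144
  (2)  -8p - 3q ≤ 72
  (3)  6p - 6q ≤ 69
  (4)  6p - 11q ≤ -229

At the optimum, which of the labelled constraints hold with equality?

(1) and (2)

Corner points and W = 2p - 3q:
  (-288/17, 360/17) → W = -1656/17
  (42/5, 127/5) → W = -297/5
  (-1479/106, 700/53) → W = -3579/53

The minimum is at (-288/17, 360/17). Substituting into each constraint, equality holds for (1) and (2); the remaining constraints have slack.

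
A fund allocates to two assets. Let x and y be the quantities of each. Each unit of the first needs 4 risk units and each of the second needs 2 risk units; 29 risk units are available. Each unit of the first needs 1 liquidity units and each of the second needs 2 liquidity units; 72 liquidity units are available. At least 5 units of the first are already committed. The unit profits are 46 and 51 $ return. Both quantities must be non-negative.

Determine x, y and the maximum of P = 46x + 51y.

Corner points and P = 46x + 51y:
  (29/4, 0) → P = 667/2
  (5, 0) → P = 230
  (5, 9/2) → P = 919/2

x = 5, y = 9/2, maximum P = 919/2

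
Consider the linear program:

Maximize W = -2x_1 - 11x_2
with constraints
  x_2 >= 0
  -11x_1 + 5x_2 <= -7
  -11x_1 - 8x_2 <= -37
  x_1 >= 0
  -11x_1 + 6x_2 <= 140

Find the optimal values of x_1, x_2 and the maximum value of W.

The feasible region is unbounded (it extends along (6, 11), (1, 0)), but W strictly decreases along every unbounded feasible direction, so there is no improving ray and the maximum is attained at a vertex.

The optimum lies where x_2 = 0 and -11x_1 - 8x_2 = -37.
Solving simultaneously gives x_1 = 37/11, x_2 = 0.

x_1 = 37/11, x_2 = 0, maximum W = -74/11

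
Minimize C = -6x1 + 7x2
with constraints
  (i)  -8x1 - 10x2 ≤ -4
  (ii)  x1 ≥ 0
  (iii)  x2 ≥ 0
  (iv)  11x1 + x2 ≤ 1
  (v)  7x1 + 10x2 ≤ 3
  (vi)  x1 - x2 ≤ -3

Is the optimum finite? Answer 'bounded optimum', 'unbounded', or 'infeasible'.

The boundaries 7x1 + 10x2 = 3 and x1 - x2 = -3 meet at (-27/17, 24/17), but that point violates -8x1 - 10x2 ≤ -4. Every candidate vertex is excluded by some other constraint, so the feasible region is empty.

infeasible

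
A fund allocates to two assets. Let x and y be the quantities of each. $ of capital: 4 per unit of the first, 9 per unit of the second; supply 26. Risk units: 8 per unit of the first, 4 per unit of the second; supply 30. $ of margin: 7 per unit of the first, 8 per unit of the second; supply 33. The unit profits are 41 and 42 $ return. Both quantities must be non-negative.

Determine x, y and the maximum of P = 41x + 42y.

x = 3, y = 3/2, maximum P = 186

Vertices and P = 41x + 42y:
  (0, 0) → P = 0
  (0, 26/9) → P = 364/3
  (15/4, 0) → P = 615/4
  (89/31, 50/31) → P = 5749/31
  (3, 3/2) → P = 186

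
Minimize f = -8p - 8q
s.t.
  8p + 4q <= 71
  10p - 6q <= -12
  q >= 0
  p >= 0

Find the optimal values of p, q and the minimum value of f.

Extreme points and f = -8p - 8q:
  (189/44, 403/44) → f = -1184/11
  (0, 71/4) → f = -142
  (0, 2) → f = -16

The binding constraints are 8p + 4q = 71 and p = 0.
Solving simultaneously gives p = 0, q = 71/4.

p = 0, q = 71/4, minimum f = -142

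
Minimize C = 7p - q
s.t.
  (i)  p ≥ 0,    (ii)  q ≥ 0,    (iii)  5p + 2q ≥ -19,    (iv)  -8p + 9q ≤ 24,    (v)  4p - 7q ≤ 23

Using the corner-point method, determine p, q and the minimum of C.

p = 0, q = 8/3, minimum C = -8/3

Feasible corners and C = 7p - q:
  (0, 0) → C = 0
  (0, 8/3) → C = -8/3
  (23/4, 0) → C = 161/4
The feasible region is unbounded (it extends along (7, 4), (9, 8)), but C strictly increases along every unbounded feasible direction, so there is no improving ray and the minimum is attained at a vertex.

The binding constraints are p = 0 and -8p + 9q = 24.
Solving simultaneously gives p = 0, q = 8/3.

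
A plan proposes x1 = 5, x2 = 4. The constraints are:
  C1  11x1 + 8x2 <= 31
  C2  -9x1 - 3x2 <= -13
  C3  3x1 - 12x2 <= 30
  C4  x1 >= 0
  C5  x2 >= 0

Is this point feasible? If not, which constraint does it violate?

not feasible — violates C1

Constraint C1: 11x1 + 8x2 = 87, which is not ≤ 31. All other constraints are satisfied.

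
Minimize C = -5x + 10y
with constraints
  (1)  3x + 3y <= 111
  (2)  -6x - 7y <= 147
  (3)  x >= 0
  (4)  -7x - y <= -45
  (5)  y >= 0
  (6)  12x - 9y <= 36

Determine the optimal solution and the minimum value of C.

x = 147/25, y = 96/25, minimum C = 9

Feasible corners and C = -5x + 10y:
  (4/3, 107/3) → C = 350
  (123/7, 136/7) → C = 745/7
  (147/25, 96/25) → C = 9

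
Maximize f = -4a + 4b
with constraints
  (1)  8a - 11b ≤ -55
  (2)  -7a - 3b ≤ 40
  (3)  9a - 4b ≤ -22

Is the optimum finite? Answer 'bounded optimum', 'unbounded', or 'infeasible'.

unbounded

From the feasible point (-605/101, 65/101), moving in the direction (-3, 7) keeps every constraint satisfied while f increases without bound.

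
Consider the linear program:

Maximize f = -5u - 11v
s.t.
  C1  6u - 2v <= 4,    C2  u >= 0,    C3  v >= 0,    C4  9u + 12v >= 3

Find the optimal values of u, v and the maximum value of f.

Vertices and f = -5u - 11v:
  (2/3, 0) → f = -10/3
  (0, 1/4) → f = -11/4
  (1/3, 0) → f = -5/3
The feasible region is unbounded (it extends along (0, 1), (1, 3)), but f strictly decreases along every unbounded feasible direction, so there is no improving ray and the maximum is attained at a vertex.

u = 1/3, v = 0, maximum f = -5/3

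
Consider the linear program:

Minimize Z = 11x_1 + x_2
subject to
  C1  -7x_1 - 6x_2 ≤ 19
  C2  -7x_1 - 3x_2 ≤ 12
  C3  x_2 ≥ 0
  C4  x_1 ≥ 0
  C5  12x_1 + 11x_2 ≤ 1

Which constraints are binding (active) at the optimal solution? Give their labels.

Feasible corners and Z = 11x_1 + x_2:
  (0, 0) → Z = 0
  (1/12, 0) → Z = 11/12
  (0, 1/11) → Z = 1/11

The minimum is at (0, 0). Substituting into each constraint, equality holds for C3 and C4; the remaining constraints have slack.

C3 and C4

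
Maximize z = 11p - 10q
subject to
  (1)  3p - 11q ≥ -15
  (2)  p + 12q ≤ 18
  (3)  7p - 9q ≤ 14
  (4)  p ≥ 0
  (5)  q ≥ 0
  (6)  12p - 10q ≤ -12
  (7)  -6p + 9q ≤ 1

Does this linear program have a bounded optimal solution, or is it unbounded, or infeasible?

The boundaries 3p - 11q = -15 and p = 0 meet at (0, 15/11), but that point violates -6p + 9q ≤ 1. Every candidate vertex is excluded by some other constraint, so the feasible region is empty.

infeasible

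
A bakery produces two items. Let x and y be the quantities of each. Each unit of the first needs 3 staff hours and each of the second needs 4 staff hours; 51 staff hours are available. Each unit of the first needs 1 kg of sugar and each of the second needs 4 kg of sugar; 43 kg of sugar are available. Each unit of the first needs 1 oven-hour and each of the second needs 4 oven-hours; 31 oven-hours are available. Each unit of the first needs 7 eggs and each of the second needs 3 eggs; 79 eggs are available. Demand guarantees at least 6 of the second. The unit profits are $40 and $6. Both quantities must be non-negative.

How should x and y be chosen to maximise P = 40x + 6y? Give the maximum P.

x = 7, y = 6, maximum P = 316

Corner points and P = 40x + 6y:
  (0, 31/4) → P = 93/2
  (0, 6) → P = 36
  (7, 6) → P = 316

The binding constraints are x + 4y = 31 and y = 6.
Solving simultaneously gives x = 7, y = 6.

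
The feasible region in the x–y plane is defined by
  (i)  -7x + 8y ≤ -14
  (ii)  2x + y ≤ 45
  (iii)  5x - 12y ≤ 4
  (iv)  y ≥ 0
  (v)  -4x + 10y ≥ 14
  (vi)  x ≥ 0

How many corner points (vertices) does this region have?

Intersecting each pair of boundary lines and keeping only the points that satisfy every inequality leaves:
  (374/23, 287/23)
  (126/19, 77/19)
  (109/6, 26/3)

3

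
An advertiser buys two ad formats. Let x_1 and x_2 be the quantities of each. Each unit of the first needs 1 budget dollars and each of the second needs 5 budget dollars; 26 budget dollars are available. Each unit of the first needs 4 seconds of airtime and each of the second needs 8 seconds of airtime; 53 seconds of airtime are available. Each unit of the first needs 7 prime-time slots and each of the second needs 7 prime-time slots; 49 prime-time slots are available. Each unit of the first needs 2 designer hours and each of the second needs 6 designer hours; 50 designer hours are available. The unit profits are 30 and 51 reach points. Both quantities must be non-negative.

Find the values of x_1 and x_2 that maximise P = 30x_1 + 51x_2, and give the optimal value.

Feasible corners and P = 30x_1 + 51x_2:
  (0, 0) → P = 0
  (0, 26/5) → P = 1326/5
  (7, 0) → P = 210
  (9/4, 19/4) → P = 1239/4

The binding constraints are x_1 + 5x_2 = 26 and 7x_1 + 7x_2 = 49.
Solving simultaneously gives x_1 = 9/4, x_2 = 19/4.

x_1 = 9/4, x_2 = 19/4, maximum P = 1239/4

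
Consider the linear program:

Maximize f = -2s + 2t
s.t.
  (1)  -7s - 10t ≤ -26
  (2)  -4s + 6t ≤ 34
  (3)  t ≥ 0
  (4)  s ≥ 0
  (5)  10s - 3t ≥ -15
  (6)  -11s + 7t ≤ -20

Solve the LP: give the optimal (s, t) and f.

s = 179/19, t = 227/19, maximum f = 96/19

Extreme points and f = -2s + 2t:
  (26/7, 0) → f = -52/7
  (382/159, 146/159) → f = -472/159
  (179/19, 227/19) → f = 96/19
The feasible region is unbounded (it extends along (3, 2), (1, 0)), but f strictly decreases along every unbounded feasible direction, so there is no improving ray and the maximum is attained at a vertex.

The binding constraints are -4s + 6t = 34 and -11s + 7t = -20.
Solving simultaneously gives s = 179/19, t = 227/19.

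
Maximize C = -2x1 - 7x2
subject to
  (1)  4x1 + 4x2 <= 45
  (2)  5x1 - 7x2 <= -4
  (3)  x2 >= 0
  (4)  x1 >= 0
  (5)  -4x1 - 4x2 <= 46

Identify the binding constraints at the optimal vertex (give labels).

Feasible corners and C = -2x1 - 7x2:
  (299/48, 241/48) → C = -2285/48
  (0, 45/4) → C = -315/4
  (0, 4/7) → C = -4

The maximum is at (0, 4/7). Substituting into each constraint, equality holds for (2) and (4); the remaining constraints have slack.

(2) and (4)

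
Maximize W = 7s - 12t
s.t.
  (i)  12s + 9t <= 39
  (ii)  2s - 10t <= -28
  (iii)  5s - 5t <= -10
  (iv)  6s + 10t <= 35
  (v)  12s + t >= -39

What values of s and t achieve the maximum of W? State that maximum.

s = 7/8, t = 119/40, maximum W = -1183/40

Extreme points and W = 7s - 12t:
  (7/8, 119/40) → W = -1183/40
  (-209/61, 129/61) → W = -3011/61
  (-425/114, 109/19) → W = -10823/114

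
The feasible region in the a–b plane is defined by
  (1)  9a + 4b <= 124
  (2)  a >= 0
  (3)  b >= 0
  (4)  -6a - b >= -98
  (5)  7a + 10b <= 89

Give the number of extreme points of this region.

Intersecting each pair of boundary lines and keeping only the points that satisfy every inequality leaves:
  (0, 0)
  (0, 89/10)
  (89/7, 0)

3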